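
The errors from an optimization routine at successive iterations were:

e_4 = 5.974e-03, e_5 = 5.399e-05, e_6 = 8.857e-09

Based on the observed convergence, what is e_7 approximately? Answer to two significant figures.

8.7e-16

First estimate the order: p ≈ ln(e_6/e_5) / ln(e_5/e_4) = ln(8.857e-09/5.399e-05)/ln(5.399e-05/5.974e-03) = ln(0.000164049)/ln(0.0090375) ≈ 1.8518.
Then e_7 ≈ e_6·(e_6/e_5)^p = 8.857e-09·(0.000164049)^1.8518 = 8.857e-09·9.79238e-08 ≈ 8.673e-16.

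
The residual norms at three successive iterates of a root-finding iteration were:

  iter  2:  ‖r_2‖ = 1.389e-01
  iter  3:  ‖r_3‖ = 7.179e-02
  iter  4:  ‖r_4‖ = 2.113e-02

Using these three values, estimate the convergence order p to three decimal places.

p ≈ ln(‖r_4‖/‖r_3‖) / ln(‖r_3‖/‖r_2‖)
  = ln(2.113e-02/7.179e-02) / ln(7.179e-02/1.389e-01)
  = ln(0.294331) / ln(0.516847)
  = -1.223050 / -0.660008 ≈ 1.853084

1.853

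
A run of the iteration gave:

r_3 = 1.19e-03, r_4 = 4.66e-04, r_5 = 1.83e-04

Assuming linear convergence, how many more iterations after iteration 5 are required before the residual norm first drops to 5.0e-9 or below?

Rate ρ ≈ r_5/r_4 = 1.83e-04/4.66e-04 = 0.3927.
After j more steps, r_{5+j} ≈ 1.83e-04·ρ^j; need ρ^j ≤ 5.0e-9/1.83e-04 = 2.73224e-05.
j ≥ ln(2.73224e-05)/ln(0.3927) = -10.5078/-0.93471 = 11.242.
So 12 more iterations are needed.

12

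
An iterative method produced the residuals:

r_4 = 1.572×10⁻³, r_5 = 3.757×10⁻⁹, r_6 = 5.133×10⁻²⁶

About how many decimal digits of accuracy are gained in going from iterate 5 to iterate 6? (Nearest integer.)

Digits gained ≈ log₁₀(r_5/r_6) = log₁₀(3.757×10⁻⁹/5.133×10⁻²⁶) = log₁₀(7.31931e+16) ≈ 16.864.

17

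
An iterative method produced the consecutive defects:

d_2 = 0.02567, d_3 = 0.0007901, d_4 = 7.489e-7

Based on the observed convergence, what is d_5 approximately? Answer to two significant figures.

6.7e-13

First estimate the order: p ≈ ln(d_4/d_3) / ln(d_3/d_2) = ln(7.489e-7/0.0007901)/ln(0.0007901/0.02567) = ln(0.000947855)/ln(0.0307791) ≈ 1.9998.
Then d_5 ≈ d_4·(d_4/d_3)^p = 7.489e-7·(0.000947855)^1.9998 = 7.489e-7·8.99681e-07 ≈ 6.738e-13.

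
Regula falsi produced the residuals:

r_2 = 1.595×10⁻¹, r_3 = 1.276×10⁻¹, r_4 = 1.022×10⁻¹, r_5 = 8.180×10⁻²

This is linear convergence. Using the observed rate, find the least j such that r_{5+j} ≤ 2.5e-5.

37

Rate ρ ≈ r_5/r_4 = 8.180×10⁻²/1.022×10⁻¹ = 0.8004.
After j more steps, r_{5+j} ≈ 8.180×10⁻²·ρ^j; need ρ^j ≤ 2.5e-5/8.180×10⁻² = 0.000305623.
j ≥ ln(0.000305623)/ln(0.8004) = -8.0932/-0.22264 = 36.351.
So 37 more iterations are needed.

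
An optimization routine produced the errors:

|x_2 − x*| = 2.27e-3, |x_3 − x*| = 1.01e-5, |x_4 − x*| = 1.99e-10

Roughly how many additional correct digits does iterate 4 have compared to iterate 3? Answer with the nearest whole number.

5

Digits gained ≈ log₁₀(|x_3 − x*|/|x_4 − x*|) = log₁₀(1.01e-5/1.99e-10) = log₁₀(50753.8) ≈ 4.705.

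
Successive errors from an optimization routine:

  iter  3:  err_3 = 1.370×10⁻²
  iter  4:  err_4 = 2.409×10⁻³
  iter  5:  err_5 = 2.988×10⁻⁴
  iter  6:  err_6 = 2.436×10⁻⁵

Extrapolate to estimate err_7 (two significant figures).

1.2e-6

First estimate the order: p ≈ ln(err_6/err_5) / ln(err_5/err_4) = ln(2.436×10⁻⁵/2.988×10⁻⁴)/ln(2.988×10⁻⁴/2.409×10⁻³) = ln(0.0815261)/ln(0.124035) ≈ 1.2011.
Then err_7 ≈ err_6·(err_6/err_5)^p = 2.436×10⁻⁵·(0.0815261)^1.2011 = 2.436×10⁻⁵·0.0492446 ≈ 1.2e-06.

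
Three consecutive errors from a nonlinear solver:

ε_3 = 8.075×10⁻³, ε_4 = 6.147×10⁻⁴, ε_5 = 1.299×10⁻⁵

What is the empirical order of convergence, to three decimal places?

1.498

p ≈ ln(ε_5/ε_4) / ln(ε_4/ε_3)
  = ln(1.299×10⁻⁵/6.147×10⁻⁴) / ln(6.147×10⁻⁴/8.075×10⁻³)
  = ln(0.0211323) / ln(0.0761238)
  = -3.856953 / -2.575394 ≈ 1.497617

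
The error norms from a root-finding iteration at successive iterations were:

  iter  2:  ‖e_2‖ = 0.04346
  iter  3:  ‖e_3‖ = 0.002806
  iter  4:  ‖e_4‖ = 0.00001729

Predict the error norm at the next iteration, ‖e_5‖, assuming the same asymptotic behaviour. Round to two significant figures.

First estimate the order: p ≈ ln(‖e_4‖/‖e_3‖) / ln(‖e_3‖/‖e_2‖) = ln(0.00001729/0.002806)/ln(0.002806/0.04346) = ln(0.0061618)/ln(0.0645651) ≈ 1.8574.
Then ‖e_5‖ ≈ ‖e_4‖·(‖e_4‖/‖e_3‖)^p = 0.00001729·(0.0061618)^1.8574 = 0.00001729·7.84518e-05 ≈ 1.356e-09.

1.4e-9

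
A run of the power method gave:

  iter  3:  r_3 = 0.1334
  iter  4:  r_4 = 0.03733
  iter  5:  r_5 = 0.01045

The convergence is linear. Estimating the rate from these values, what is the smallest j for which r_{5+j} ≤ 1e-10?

15

Rate ρ ≈ r_5/r_4 = 0.01045/0.03733 = 0.2799.
After j more steps, r_{5+j} ≈ 0.01045·ρ^j; need ρ^j ≤ 1e-10/0.01045 = 9.56938e-09.
j ≥ ln(9.56938e-09)/ln(0.2799) = -18.4647/-1.27332 = 14.501.
So 15 more iterations are needed.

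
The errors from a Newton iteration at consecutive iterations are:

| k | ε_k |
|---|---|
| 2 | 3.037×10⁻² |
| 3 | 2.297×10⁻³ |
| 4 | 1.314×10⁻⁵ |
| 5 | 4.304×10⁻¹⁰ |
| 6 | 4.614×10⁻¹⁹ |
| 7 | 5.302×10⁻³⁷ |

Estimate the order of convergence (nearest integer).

Consecutive ratios: ε_7/ε_6 = 5.302×10⁻³⁷/4.614×10⁻¹⁹ = 1.14911e-18, ε_6/ε_5 = 4.614×10⁻¹⁹/4.304×10⁻¹⁰ = 1.07203e-09.
p ≈ ln(1.14911e-18)/ln(1.07203e-09) = -41.3075/-20.6537 ≈ 2.00.
So the convergence is quadratic (order 2).

2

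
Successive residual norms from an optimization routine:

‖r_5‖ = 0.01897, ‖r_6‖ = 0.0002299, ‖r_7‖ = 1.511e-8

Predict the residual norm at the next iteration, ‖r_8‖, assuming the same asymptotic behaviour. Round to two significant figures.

1.1e-17

First estimate the order: p ≈ ln(‖r_7‖/‖r_6‖) / ln(‖r_6‖/‖r_5‖) = ln(1.511e-8/0.0002299)/ln(0.0002299/0.01897) = ln(6.57242e-05)/ln(0.0121191) ≈ 2.1822.
Then ‖r_8‖ ≈ ‖r_7‖·(‖r_7‖/‖r_6‖)^p = 1.511e-8·(6.57242e-05)^2.1822 = 1.511e-8·7.47206e-10 ≈ 1.129e-17.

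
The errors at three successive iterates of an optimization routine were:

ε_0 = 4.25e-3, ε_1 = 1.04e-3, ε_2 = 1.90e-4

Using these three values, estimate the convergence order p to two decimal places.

1.21

p ≈ ln(ε_2/ε_1) / ln(ε_1/ε_0)
  = ln(1.90e-4/1.04e-3) / ln(1.04e-3/4.25e-3)
  = ln(0.182692) / ln(0.244706)
  = -1.69995 / -1.40770 ≈ 1.20761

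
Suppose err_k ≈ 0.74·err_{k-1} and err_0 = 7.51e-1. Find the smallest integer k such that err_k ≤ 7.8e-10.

69

After k steps, err_k ≈ 7.51e-1·0.74^k.
Need 0.74^k ≤ 7.8e-10/7.51e-1 = 1.03862e-09.
k ≥ ln(1.03862e-09)/ln(0.74) = -20.6854/-0.30111 = 68.697.
Smallest integer k = 69.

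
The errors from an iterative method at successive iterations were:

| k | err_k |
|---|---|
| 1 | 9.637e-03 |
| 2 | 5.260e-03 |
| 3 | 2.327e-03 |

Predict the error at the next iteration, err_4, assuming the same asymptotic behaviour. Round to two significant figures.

7.8e-4

First estimate the order: p ≈ ln(err_3/err_2) / ln(err_2/err_1) = ln(2.327e-03/5.260e-03)/ln(5.260e-03/9.637e-03) = ln(0.442395)/ln(0.545813) ≈ 1.3470.
Then err_4 ≈ err_3·(err_3/err_2)^p = 2.327e-03·(0.442395)^1.3470 = 2.327e-03·0.333355 ≈ 0.0007757.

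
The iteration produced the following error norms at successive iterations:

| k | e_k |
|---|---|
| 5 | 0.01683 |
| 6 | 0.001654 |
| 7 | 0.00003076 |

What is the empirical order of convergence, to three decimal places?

1.718

p ≈ ln(e_7/e_6) / ln(e_6/e_5)
  = ln(0.00003076/0.001654) / ln(0.001654/0.01683)
  = ln(0.0185973) / ln(0.0982769)
  = -3.984739 / -2.319966 ≈ 1.717585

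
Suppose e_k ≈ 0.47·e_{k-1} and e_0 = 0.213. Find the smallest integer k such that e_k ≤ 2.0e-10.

After k steps, e_k ≈ 0.213·0.47^k.
Need 0.47^k ≤ 2.0e-10/0.213 = 9.38967e-10.
k ≥ ln(9.38967e-10)/ln(0.47) = -20.7862/-0.75502 = 27.531.
Smallest integer k = 28.

28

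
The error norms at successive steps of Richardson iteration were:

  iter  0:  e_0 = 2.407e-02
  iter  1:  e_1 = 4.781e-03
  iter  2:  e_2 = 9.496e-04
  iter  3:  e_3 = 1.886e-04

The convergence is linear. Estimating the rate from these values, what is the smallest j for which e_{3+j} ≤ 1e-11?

11

Rate ρ ≈ e_3/e_2 = 1.886e-04/9.496e-04 = 0.1986.
After j more steps, e_{3+j} ≈ 1.886e-04·ρ^j; need ρ^j ≤ 1e-11/1.886e-04 = 5.30223e-08.
j ≥ ln(5.30223e-08)/ln(0.1986) = -16.7526/-1.61646 = 10.364.
So 11 more iterations are needed.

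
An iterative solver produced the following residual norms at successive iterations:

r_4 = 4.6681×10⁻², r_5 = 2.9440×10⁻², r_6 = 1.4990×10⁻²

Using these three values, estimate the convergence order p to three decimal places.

1.464

p ≈ ln(r_6/r_5) / ln(r_5/r_4)
  = ln(1.4990×10⁻²/2.9440×10⁻²) / ln(2.9440×10⁻²/4.6681×10⁻²)
  = ln(0.509171) / ln(0.630663)
  = -0.674971 / -0.460984 ≈ 1.464196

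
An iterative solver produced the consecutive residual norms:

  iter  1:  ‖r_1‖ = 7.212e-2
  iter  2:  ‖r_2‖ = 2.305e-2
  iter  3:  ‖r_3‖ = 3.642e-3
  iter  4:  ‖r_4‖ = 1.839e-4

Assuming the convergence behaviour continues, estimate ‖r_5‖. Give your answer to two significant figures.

First estimate the order: p ≈ ln(‖r_4‖/‖r_3‖) / ln(‖r_3‖/‖r_2‖) = ln(1.839e-4/3.642e-3)/ln(3.642e-3/2.305e-2) = ln(0.0504942)/ln(0.158004) ≈ 1.6183.
Then ‖r_5‖ ≈ ‖r_4‖·(‖r_4‖/‖r_3‖)^p = 1.839e-4·(0.0504942)^1.6183 = 1.839e-4·0.00796995 ≈ 1.466e-06.

1.5e-6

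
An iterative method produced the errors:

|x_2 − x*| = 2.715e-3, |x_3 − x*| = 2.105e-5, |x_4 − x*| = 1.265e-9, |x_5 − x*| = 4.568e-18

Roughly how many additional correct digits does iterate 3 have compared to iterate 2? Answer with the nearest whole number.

2

Digits gained ≈ log₁₀(|x_2 − x*|/|x_3 − x*|) = log₁₀(2.715e-3/2.105e-5) = log₁₀(128.979) ≈ 2.111.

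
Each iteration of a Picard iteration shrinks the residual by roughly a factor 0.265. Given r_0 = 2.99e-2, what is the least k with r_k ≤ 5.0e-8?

11

After k steps, r_k ≈ 2.99e-2·0.265^k.
Need 0.265^k ≤ 5.0e-8/2.99e-2 = 1.67224e-06.
k ≥ ln(1.67224e-06)/ln(0.265) = -13.3013/-1.32803 = 10.016.
Smallest integer k = 11.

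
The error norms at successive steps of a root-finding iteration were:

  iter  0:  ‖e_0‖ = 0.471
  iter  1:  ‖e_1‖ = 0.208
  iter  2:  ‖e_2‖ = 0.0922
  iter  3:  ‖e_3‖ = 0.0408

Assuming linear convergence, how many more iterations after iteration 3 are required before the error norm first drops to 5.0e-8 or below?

Rate ρ ≈ ‖e_3‖/‖e_2‖ = 0.0408/0.0922 = 0.4425.
After j more steps, ‖e_{3+j}‖ ≈ 0.0408·ρ^j; need ρ^j ≤ 5.0e-8/0.0408 = 1.22549e-06.
j ≥ ln(1.22549e-06)/ln(0.4425) = -13.6122/-0.81531 = 16.696.
So 17 more iterations are needed.

17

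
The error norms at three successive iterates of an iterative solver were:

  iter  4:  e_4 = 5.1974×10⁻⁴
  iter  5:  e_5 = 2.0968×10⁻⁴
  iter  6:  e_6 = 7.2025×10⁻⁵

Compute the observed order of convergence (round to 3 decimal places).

p ≈ ln(e_6/e_5) / ln(e_5/e_4)
  = ln(7.2025×10⁻⁵/2.0968×10⁻⁴) / ln(2.0968×10⁻⁴/5.1974×10⁻⁴)
  = ln(0.3435) / ln(0.403432)
  = -1.068568 / -0.907747 ≈ 1.177165

1.177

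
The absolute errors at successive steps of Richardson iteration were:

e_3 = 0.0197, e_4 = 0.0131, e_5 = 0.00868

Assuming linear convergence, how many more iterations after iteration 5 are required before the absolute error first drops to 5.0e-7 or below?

Rate ρ ≈ e_5/e_4 = 0.00868/0.0131 = 0.6626.
After j more steps, e_{5+j} ≈ 0.00868·ρ^j; need ρ^j ≤ 5.0e-7/0.00868 = 5.76037e-05.
j ≥ ln(5.76037e-05)/ln(0.6626) = -9.7619/-0.41158 = 23.718.
So 24 more iterations are needed.

24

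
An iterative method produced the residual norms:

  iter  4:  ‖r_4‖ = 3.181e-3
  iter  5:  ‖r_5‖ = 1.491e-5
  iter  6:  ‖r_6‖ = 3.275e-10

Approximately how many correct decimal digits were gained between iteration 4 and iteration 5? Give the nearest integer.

2

Digits gained ≈ log₁₀(‖r_4‖/‖r_5‖) = log₁₀(3.181e-3/1.491e-5) = log₁₀(213.347) ≈ 2.329.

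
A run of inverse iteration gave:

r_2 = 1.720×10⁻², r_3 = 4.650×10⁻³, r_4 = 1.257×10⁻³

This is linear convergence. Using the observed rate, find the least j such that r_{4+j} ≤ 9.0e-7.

Rate ρ ≈ r_4/r_3 = 1.257×10⁻³/4.650×10⁻³ = 0.2703.
After j more steps, r_{4+j} ≈ 1.257×10⁻³·ρ^j; need ρ^j ≤ 9.0e-7/1.257×10⁻³ = 0.00071599.
j ≥ ln(0.00071599)/ln(0.2703) = -7.2418/-1.30822 = 5.536.
So 6 more iterations are needed.

6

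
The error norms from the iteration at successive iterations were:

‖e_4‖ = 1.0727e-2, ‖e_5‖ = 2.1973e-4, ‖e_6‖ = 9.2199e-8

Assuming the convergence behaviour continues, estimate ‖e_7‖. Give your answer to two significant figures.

First estimate the order: p ≈ ln(‖e_6‖/‖e_5‖) / ln(‖e_5‖/‖e_4‖) = ln(9.2199e-8/2.1973e-4)/ln(2.1973e-4/1.0727e-2) = ln(0.000419601)/ln(0.0204838) ≈ 2.0000.
Then ‖e_7‖ ≈ ‖e_6‖·(‖e_6‖/‖e_5‖)^p = 9.2199e-8·(0.000419601)^2.0000 = 9.2199e-8·1.76065e-07 ≈ 1.623e-14.

1.6e-14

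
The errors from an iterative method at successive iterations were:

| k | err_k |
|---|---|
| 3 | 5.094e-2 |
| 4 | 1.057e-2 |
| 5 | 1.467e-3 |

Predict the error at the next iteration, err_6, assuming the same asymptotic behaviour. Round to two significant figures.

1.2e-4

First estimate the order: p ≈ ln(err_5/err_4) / ln(err_4/err_3) = ln(1.467e-3/1.057e-2)/ln(1.057e-2/5.094e-2) = ln(0.138789)/ln(0.207499) ≈ 1.2557.
Then err_6 ≈ err_5·(err_5/err_4)^p = 1.467e-3·(0.138789)^1.2557 = 1.467e-3·0.0837636 ≈ 0.0001229.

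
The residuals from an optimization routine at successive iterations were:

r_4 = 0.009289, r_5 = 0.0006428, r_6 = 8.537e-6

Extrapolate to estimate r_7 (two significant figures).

First estimate the order: p ≈ ln(r_6/r_5) / ln(r_5/r_4) = ln(8.537e-6/0.0006428)/ln(0.0006428/0.009289) = ln(0.013281)/ln(0.0692001) ≈ 1.6181.
Then r_7 ≈ r_6·(r_6/r_5)^p = 8.537e-6·(0.013281)^1.6181 = 8.537e-6·0.000918755 ≈ 7.843e-09.

7.8e-9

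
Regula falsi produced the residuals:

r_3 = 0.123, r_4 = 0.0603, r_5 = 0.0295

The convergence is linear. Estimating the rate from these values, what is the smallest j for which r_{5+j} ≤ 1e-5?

Rate ρ ≈ r_5/r_4 = 0.0295/0.0603 = 0.4892.
After j more steps, r_{5+j} ≈ 0.0295·ρ^j; need ρ^j ≤ 1e-5/0.0295 = 0.000338983.
j ≥ ln(0.000338983)/ln(0.4892) = -7.9896/-0.71498 = 11.175.
So 12 more iterations are needed.

12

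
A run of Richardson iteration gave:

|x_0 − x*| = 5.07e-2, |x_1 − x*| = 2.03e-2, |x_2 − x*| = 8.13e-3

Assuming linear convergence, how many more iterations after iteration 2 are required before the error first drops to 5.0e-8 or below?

14

Rate ρ ≈ |x_2 − x*|/|x_1 − x*| = 8.13e-3/2.03e-2 = 0.4005.
After j more steps, |x_{2+j} − x*| ≈ 8.13e-3·ρ^j; need ρ^j ≤ 5.0e-8/8.13e-3 = 6.15006e-06.
j ≥ ln(6.15006e-06)/ln(0.4005) = -11.9990/-0.91504 = 13.113.
So 14 more iterations are needed.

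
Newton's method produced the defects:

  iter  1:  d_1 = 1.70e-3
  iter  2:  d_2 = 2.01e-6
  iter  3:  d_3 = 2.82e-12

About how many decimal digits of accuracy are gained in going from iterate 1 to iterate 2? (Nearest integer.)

3

Digits gained ≈ log₁₀(d_1/d_2) = log₁₀(1.70e-3/2.01e-6) = log₁₀(845.771) ≈ 2.927.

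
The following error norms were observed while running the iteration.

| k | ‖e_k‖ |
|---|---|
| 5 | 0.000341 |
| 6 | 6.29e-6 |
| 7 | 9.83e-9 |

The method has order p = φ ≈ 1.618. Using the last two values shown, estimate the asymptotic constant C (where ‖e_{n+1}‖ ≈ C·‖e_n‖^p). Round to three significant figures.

2.56

C ≈ ‖e_7‖ / ‖e_6‖^1.618
  = 9.83e-9 / (6.29e-6)^1.618
  = 9.83e-9 / 3.83899e-09 ≈ 2.5606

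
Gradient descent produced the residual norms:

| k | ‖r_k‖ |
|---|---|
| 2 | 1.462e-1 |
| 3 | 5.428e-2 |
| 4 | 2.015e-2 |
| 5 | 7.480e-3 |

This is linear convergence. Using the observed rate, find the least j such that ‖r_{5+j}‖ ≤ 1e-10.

19

Rate ρ ≈ ‖r_5‖/‖r_4‖ = 7.480e-3/2.015e-2 = 0.3712.
After j more steps, ‖r_{5+j}‖ ≈ 7.480e-3·ρ^j; need ρ^j ≤ 1e-10/7.480e-3 = 1.3369e-08.
j ≥ ln(1.3369e-08)/ln(0.3712) = -18.1303/-0.99101 = 18.295.
So 19 more iterations are needed.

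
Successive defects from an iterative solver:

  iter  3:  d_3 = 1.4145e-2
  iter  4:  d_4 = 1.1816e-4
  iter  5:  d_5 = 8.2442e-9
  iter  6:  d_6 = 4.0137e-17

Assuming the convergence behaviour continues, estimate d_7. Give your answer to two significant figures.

First estimate the order: p ≈ ln(d_6/d_5) / ln(d_5/d_4) = ln(4.0137e-17/8.2442e-9)/ln(8.2442e-9/1.1816e-4) = ln(4.86851e-09)/ln(6.97715e-05) ≈ 2.0000.
Then d_7 ≈ d_6·(d_6/d_5)^p = 4.0137e-17·(4.86851e-09)^2.0000 = 4.0137e-17·2.37024e-17 ≈ 9.513e-34.

9.5e-34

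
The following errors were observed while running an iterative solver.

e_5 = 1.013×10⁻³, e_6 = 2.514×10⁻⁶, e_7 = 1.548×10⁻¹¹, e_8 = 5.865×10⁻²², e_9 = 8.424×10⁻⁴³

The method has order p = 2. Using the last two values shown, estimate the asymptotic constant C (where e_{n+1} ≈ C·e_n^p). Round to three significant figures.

2.45

C ≈ e_9 / e_8^2
  = 8.424×10⁻⁴³ / (5.865×10⁻²²)^2
  = 8.424×10⁻⁴³ / 3.43982e-43 ≈ 2.449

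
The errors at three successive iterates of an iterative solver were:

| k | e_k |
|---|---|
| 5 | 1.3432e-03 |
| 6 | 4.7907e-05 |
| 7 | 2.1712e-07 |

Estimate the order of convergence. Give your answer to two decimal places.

p ≈ ln(e_7/e_6) / ln(e_6/e_5)
  = ln(2.1712e-07/4.7907e-05) / ln(4.7907e-05/1.3432e-03)
  = ln(0.00453211) / ln(0.0356663)
  = -5.39657 / -3.33355 ≈ 1.61887

1.62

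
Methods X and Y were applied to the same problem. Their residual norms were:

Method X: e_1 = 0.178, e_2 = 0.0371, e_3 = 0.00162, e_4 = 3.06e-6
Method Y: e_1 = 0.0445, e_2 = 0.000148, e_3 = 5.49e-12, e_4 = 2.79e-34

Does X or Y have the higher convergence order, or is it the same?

Method X: p ≈ ln(3.06e-6/0.00162)/ln(0.00162/0.0371) ≈ 2.00.
Method Y: p ≈ ln(2.79e-34/5.49e-12)/ln(5.49e-12/0.000148) ≈ 3.00.
Method Y has the higher order (≈3.0 vs ≈2.0).

Y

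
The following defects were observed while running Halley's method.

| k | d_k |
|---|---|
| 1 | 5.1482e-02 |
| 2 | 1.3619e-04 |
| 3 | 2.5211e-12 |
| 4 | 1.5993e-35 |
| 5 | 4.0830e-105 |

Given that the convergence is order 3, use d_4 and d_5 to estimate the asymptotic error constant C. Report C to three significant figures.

C ≈ d_5 / d_4^3
  = 4.0830e-105 / (1.5993e-35)^3
  = 4.0830e-105 / 4.09063e-105 ≈ 0.99814

0.998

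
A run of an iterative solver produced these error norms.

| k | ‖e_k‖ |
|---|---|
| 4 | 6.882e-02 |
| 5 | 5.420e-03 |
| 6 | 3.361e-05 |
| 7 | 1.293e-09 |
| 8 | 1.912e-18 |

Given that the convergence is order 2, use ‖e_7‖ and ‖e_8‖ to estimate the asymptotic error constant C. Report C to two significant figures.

C ≈ ‖e_8‖ / ‖e_7‖^2
  = 1.912e-18 / (1.293e-09)^2
  = 1.912e-18 / 1.67185e-18 ≈ 1.1436

1.1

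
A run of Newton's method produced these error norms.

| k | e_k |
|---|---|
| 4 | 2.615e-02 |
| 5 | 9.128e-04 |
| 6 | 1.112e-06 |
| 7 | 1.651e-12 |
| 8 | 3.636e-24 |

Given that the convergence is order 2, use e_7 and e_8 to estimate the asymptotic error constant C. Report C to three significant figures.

C ≈ e_8 / e_7^2
  = 3.636e-24 / (1.651e-12)^2
  = 3.636e-24 / 2.7258e-24 ≈ 1.3339

1.33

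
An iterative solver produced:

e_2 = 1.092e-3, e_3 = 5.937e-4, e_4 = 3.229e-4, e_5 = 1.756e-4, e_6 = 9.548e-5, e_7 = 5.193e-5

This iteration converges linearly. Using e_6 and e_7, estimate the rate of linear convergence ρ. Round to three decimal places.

0.544

ρ ≈ e_7/e_6 = 5.193e-5/9.548e-5 = 0.54388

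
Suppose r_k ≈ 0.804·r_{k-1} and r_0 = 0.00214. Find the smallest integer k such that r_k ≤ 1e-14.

After k steps, r_k ≈ 0.00214·0.804^k.
Need 0.804^k ≤ 1e-14/0.00214 = 4.6729e-12.
k ≥ ln(4.6729e-12)/ln(0.804) = -26.0892/-0.21816 = 119.587.
Smallest integer k = 120.

120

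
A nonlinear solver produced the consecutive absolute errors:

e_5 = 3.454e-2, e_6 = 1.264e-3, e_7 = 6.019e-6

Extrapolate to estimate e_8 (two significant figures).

First estimate the order: p ≈ ln(e_7/e_6) / ln(e_6/e_5) = ln(6.019e-6/1.264e-3)/ln(1.264e-3/3.454e-2) = ln(0.00476187)/ln(0.0365953) ≈ 1.6165.
Then e_8 ≈ e_7·(e_7/e_6)^p = 6.019e-6·(0.00476187)^1.6165 = 6.019e-6·0.000176249 ≈ 1.061e-09.

1.1e-9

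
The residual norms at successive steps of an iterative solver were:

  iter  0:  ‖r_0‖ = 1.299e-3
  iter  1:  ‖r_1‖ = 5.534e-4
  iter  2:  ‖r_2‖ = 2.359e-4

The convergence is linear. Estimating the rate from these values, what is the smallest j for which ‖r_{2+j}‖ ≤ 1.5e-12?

Rate ρ ≈ ‖r_2‖/‖r_1‖ = 2.359e-4/5.534e-4 = 0.4263.
After j more steps, ‖r_{2+j}‖ ≈ 2.359e-4·ρ^j; need ρ^j ≤ 1.5e-12/2.359e-4 = 6.35863e-09.
j ≥ ln(6.35863e-09)/ln(0.4263) = -18.8735/-0.85261 = 22.136.
So 23 more iterations are needed.

23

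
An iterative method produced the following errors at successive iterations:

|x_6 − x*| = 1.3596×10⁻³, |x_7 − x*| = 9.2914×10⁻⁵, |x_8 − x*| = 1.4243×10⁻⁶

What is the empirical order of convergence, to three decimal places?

1.557

p ≈ ln(|x_8 − x*|/|x_7 − x*|) / ln(|x_7 − x*|/|x_6 − x*|)
  = ln(1.4243×10⁻⁶/9.2914×10⁻⁵) / ln(9.2914×10⁻⁵/1.3596×10⁻³)
  = ln(0.0153292) / ln(0.0683392)
  = -4.177996 / -2.683272 ≈ 1.557053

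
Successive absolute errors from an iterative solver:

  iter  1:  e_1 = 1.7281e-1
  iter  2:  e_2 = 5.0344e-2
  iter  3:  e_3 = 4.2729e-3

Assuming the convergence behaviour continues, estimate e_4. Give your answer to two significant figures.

First estimate the order: p ≈ ln(e_3/e_2) / ln(e_2/e_1) = ln(4.2729e-3/5.0344e-2)/ln(5.0344e-2/1.7281e-1) = ln(0.0848741)/ln(0.291326) ≈ 2.0000.
Then e_4 ≈ e_3·(e_3/e_2)^p = 4.2729e-3·(0.0848741)^2.0000 = 4.2729e-3·0.00720361 ≈ 3.078e-05.

3.1e-5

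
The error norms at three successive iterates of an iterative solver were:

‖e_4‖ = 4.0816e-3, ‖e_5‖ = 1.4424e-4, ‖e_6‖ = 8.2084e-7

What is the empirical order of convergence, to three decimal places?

p ≈ ln(‖e_6‖/‖e_5‖) / ln(‖e_5‖/‖e_4‖)
  = ln(8.2084e-7/1.4424e-4) / ln(1.4424e-4/4.0816e-3)
  = ln(0.00569079) / ln(0.0353391)
  = -5.168906 / -3.342765 ≈ 1.546297

1.546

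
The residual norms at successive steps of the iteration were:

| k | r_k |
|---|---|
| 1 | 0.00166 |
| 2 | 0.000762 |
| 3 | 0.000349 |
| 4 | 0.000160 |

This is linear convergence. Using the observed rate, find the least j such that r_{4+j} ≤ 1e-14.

31

Rate ρ ≈ r_4/r_3 = 0.000160/0.000349 = 0.4585.
After j more steps, r_{4+j} ≈ 0.000160·ρ^j; need ρ^j ≤ 1e-14/0.000160 = 6.25e-11.
j ≥ ln(6.25e-11)/ln(0.4585) = -23.4959/-0.77979 = 30.131.
So 31 more iterations are needed.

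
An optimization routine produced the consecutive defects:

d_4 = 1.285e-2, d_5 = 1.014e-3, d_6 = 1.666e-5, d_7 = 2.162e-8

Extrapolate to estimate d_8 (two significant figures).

4.6e-13

First estimate the order: p ≈ ln(d_7/d_6) / ln(d_6/d_5) = ln(2.162e-8/1.666e-5)/ln(1.666e-5/1.014e-3) = ln(0.00129772)/ln(0.01643) ≈ 1.6178.
Then d_8 ≈ d_7·(d_7/d_6)^p = 2.162e-8·(0.00129772)^1.6178 = 2.162e-8·2.13651e-05 ≈ 4.619e-13.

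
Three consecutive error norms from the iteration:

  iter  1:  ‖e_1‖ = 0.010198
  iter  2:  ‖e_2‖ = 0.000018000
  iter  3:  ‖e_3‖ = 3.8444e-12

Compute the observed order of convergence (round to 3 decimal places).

p ≈ ln(‖e_3‖/‖e_2‖) / ln(‖e_2‖/‖e_1‖)
  = ln(3.8444e-12/0.000018000) / ln(0.000018000/0.010198)
  = ln(2.13578e-07) / ln(0.00176505)
  = -15.359264 / -6.339576 ≈ 2.422759

2.423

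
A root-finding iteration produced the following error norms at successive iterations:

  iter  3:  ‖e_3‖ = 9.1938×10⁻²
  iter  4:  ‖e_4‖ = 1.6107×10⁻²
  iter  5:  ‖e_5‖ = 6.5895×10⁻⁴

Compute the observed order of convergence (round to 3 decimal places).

1.835

p ≈ ln(‖e_5‖/‖e_4‖) / ln(‖e_4‖/‖e_3‖)
  = ln(6.5895×10⁻⁴/1.6107×10⁻²) / ln(1.6107×10⁻²/9.1938×10⁻²)
  = ln(0.0409108) / ln(0.175194)
  = -3.196361 / -1.741861 ≈ 1.835026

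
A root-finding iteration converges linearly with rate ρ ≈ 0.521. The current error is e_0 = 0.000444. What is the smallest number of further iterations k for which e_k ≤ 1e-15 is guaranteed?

After k steps, e_k ≈ 0.000444·0.521^k.
Need 0.521^k ≤ 1e-15/0.000444 = 2.25225e-12.
k ≥ ln(2.25225e-12)/ln(0.521) = -26.8191/-0.65201 = 41.133.
Smallest integer k = 42.

42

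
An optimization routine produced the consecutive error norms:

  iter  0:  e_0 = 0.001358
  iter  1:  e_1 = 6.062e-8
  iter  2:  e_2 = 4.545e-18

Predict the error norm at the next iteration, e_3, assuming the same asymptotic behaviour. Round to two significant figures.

1.2e-41

First estimate the order: p ≈ ln(e_2/e_1) / ln(e_1/e_0) = ln(4.545e-18/6.062e-8)/ln(6.062e-8/0.001358) = ln(7.49753e-11)/ln(4.46392e-05) ≈ 2.3275.
Then e_3 ≈ e_2·(e_2/e_1)^p = 4.545e-18·(7.49753e-11)^2.3275 = 4.545e-18·2.71564e-24 ≈ 1.234e-41.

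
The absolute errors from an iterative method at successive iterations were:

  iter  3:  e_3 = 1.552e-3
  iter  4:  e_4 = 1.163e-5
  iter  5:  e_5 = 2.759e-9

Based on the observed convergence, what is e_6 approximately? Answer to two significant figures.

First estimate the order: p ≈ ln(e_5/e_4) / ln(e_4/e_3) = ln(2.759e-9/1.163e-5)/ln(1.163e-5/1.552e-3) = ln(0.000237231)/ln(0.00749356) ≈ 1.7056.
Then e_6 ≈ e_5·(e_5/e_4)^p = 2.759e-9·(0.000237231)^1.7056 = 2.759e-9·6.5689e-07 ≈ 1.812e-15.

1.8e-15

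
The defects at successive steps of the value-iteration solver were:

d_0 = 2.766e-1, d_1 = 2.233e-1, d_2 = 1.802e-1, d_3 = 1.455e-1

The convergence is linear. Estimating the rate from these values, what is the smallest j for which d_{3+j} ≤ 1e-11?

Rate ρ ≈ d_3/d_2 = 1.455e-1/1.802e-1 = 0.8074.
After j more steps, d_{3+j} ≈ 1.455e-1·ρ^j; need ρ^j ≤ 1e-11/1.455e-1 = 6.87285e-11.
j ≥ ln(6.87285e-11)/ln(0.8074) = -23.4009/-0.21394 = 109.381.
So 110 more iterations are needed.

110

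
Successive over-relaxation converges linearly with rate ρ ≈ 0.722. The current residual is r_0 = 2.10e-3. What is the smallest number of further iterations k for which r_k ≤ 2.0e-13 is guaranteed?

After k steps, r_k ≈ 2.10e-3·0.722^k.
Need 0.722^k ≤ 2.0e-13/2.10e-3 = 9.52381e-11.
k ≥ ln(9.52381e-11)/ln(0.722) = -23.0746/-0.32573 = 70.840.
Smallest integer k = 71.

71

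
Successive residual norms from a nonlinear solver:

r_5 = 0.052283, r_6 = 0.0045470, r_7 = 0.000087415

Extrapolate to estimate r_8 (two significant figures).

1.5e-7

First estimate the order: p ≈ ln(r_7/r_6) / ln(r_6/r_5) = ln(0.000087415/0.0045470)/ln(0.0045470/0.052283) = ln(0.0192248)/ln(0.086969) ≈ 1.6180.
Then r_8 ≈ r_7·(r_7/r_6)^p = 0.000087415·(0.0192248)^1.6180 = 0.000087415·0.0016722 ≈ 1.462e-07.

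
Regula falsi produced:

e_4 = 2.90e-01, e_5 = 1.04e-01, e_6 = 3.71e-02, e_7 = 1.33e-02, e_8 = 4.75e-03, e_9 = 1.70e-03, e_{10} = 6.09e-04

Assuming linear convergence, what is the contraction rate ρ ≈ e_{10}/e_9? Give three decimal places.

0.358

ρ ≈ e_{10}/e_9 = 6.09e-04/1.70e-03 = 0.35824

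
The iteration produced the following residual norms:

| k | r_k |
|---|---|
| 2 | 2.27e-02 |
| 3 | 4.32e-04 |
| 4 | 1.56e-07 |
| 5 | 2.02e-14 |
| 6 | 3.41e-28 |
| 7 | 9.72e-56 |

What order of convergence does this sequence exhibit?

Consecutive ratios: r_7/r_6 = 9.72e-56/3.41e-28 = 2.85044e-28, r_6/r_5 = 3.41e-28/2.02e-14 = 1.68812e-14.
p ≈ ln(2.85044e-28)/ln(1.68812e-14) = -63.4249/-31.7126 ≈ 2.00.
So the convergence is quadratic (order 2).

2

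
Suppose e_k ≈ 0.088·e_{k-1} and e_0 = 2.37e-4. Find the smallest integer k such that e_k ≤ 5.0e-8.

4

After k steps, e_k ≈ 2.37e-4·0.088^k.
Need 0.088^k ≤ 5.0e-8/2.37e-4 = 0.00021097.
k ≥ ln(0.00021097)/ln(0.088) = -8.4638/-2.43042 = 3.482.
Smallest integer k = 4.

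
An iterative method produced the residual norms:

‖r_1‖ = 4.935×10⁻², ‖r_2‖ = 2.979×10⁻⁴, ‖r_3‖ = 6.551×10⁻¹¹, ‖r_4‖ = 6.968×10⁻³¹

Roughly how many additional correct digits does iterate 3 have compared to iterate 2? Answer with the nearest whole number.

7

Digits gained ≈ log₁₀(‖r_2‖/‖r_3‖) = log₁₀(2.979×10⁻⁴/6.551×10⁻¹¹) = log₁₀(4.5474e+06) ≈ 6.658.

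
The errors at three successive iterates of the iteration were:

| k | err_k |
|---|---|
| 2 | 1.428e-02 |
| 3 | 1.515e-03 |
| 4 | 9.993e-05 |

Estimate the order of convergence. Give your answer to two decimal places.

1.21

p ≈ ln(err_4/err_3) / ln(err_3/err_2)
  = ln(9.993e-05/1.515e-03) / ln(1.515e-03/1.428e-02)
  = ln(0.0659604) / ln(0.106092)
  = -2.71870 / -2.24345 ≈ 1.21184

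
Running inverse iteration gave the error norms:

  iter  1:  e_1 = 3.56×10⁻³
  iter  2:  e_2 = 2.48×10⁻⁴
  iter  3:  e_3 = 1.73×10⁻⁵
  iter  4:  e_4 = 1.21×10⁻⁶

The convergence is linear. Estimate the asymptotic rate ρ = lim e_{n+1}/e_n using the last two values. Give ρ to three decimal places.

ρ ≈ e_4/e_3 = 1.21×10⁻⁶/1.73×10⁻⁵ = 0.06994

0.070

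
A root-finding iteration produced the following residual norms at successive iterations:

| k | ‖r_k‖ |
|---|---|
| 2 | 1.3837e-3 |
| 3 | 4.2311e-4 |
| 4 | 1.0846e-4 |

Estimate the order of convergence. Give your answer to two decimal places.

1.15

p ≈ ln(‖r_4‖/‖r_3‖) / ln(‖r_3‖/‖r_2‖)
  = ln(1.0846e-4/4.2311e-4) / ln(4.2311e-4/1.3837e-3)
  = ln(0.25634) / ln(0.305782)
  = -1.36125 / -1.18488 ≈ 1.14885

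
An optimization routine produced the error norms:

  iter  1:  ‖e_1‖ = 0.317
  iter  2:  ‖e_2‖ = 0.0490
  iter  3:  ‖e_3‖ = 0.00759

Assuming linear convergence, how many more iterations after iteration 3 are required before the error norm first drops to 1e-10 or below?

10

Rate ρ ≈ ‖e_3‖/‖e_2‖ = 0.00759/0.0490 = 0.1549.
After j more steps, ‖e_{3+j}‖ ≈ 0.00759·ρ^j; need ρ^j ≤ 1e-10/0.00759 = 1.31752e-08.
j ≥ ln(1.31752e-08)/ln(0.1549) = -18.1449/-1.86498 = 9.729.
So 10 more iterations are needed.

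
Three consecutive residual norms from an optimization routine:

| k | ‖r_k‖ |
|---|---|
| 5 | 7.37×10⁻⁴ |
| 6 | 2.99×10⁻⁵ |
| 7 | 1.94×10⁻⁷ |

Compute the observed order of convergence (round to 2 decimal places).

1.57

p ≈ ln(‖r_7‖/‖r_6‖) / ln(‖r_6‖/‖r_5‖)
  = ln(1.94×10⁻⁷/2.99×10⁻⁵) / ln(2.99×10⁻⁵/7.37×10⁻⁴)
  = ln(0.00648829) / ln(0.0405699)
  = -5.03776 / -3.20473 ≈ 1.57198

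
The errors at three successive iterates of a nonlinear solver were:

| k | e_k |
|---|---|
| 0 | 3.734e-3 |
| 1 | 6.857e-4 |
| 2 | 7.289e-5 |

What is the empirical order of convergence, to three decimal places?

p ≈ ln(e_2/e_1) / ln(e_1/e_0)
  = ln(7.289e-5/6.857e-4) / ln(6.857e-4/3.734e-3)
  = ln(0.1063) / ln(0.183637)
  = -2.241490 / -1.694794 ≈ 1.322574

1.323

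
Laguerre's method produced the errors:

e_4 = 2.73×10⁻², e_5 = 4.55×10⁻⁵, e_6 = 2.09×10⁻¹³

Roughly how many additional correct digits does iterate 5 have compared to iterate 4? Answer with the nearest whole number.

Digits gained ≈ log₁₀(e_4/e_5) = log₁₀(2.73×10⁻²/4.55×10⁻⁵) = log₁₀(600) ≈ 2.778.

3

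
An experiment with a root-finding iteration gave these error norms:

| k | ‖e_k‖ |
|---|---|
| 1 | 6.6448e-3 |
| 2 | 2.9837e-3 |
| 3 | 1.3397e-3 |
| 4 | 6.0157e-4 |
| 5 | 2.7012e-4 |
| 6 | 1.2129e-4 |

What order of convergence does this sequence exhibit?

1

Consecutive ratios: ‖e_6‖/‖e_5‖ = 1.2129e-4/2.7012e-4 = 0.449023, ‖e_5‖/‖e_4‖ = 2.7012e-4/6.0157e-4 = 0.449025.
p ≈ ln(0.449023)/ln(0.449025) = -0.8007/-0.8007 ≈ 1.00.
So the convergence is linear (order 1).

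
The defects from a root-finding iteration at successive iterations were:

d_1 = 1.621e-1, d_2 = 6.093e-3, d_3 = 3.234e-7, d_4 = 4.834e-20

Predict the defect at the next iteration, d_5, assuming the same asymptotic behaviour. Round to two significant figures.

1.6e-58

First estimate the order: p ≈ ln(d_4/d_3) / ln(d_3/d_2) = ln(4.834e-20/3.234e-7)/ln(3.234e-7/6.093e-3) = ln(1.49474e-13)/ln(5.30773e-05) ≈ 3.0000.
Then d_5 ≈ d_4·(d_4/d_3)^p = 4.834e-20·(1.49474e-13)^3.0000 = 4.834e-20·3.33962e-39 ≈ 1.614e-58.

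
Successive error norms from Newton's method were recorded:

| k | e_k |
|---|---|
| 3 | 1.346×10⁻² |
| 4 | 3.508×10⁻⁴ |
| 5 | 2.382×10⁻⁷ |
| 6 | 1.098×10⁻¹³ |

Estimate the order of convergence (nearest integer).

2

Consecutive ratios: e_6/e_5 = 1.098×10⁻¹³/2.382×10⁻⁷ = 4.60957e-07, e_5/e_4 = 2.382×10⁻⁷/3.508×10⁻⁴ = 0.000679019.
p ≈ ln(4.60957e-07)/ln(0.000679019) = -14.5900/-7.2949 ≈ 2.00.
So the convergence is quadratic (order 2).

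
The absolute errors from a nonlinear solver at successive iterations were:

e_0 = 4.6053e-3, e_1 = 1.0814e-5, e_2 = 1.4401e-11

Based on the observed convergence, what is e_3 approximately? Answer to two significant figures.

First estimate the order: p ≈ ln(e_2/e_1) / ln(e_1/e_0) = ln(1.4401e-11/1.0814e-5)/ln(1.0814e-5/4.6053e-3) = ln(1.3317e-06)/ln(0.00234816) ≈ 2.2347.
Then e_3 ≈ e_2·(e_2/e_1)^p = 1.4401e-11·(1.3317e-06)^2.2347 = 1.4401e-11·7.40988e-14 ≈ 1.067e-24.

1.1e-24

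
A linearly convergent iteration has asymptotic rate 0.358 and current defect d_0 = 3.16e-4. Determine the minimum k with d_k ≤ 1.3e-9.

After k steps, d_k ≈ 3.16e-4·0.358^k.
Need 0.358^k ≤ 1.3e-9/3.16e-4 = 4.11392e-06.
k ≥ ln(4.11392e-06)/ln(0.358) = -12.4011/-1.02722 = 12.072.
Smallest integer k = 13.

13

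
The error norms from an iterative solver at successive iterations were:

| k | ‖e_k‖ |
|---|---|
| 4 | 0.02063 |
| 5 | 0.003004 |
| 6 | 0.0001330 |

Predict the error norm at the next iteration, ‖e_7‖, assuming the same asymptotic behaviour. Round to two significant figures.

8.6e-7

First estimate the order: p ≈ ln(‖e_6‖/‖e_5‖) / ln(‖e_5‖/‖e_4‖) = ln(0.0001330/0.003004)/ln(0.003004/0.02063) = ln(0.0442743)/ln(0.145613) ≈ 1.6179.
Then ‖e_7‖ ≈ ‖e_6‖·(‖e_6‖/‖e_5‖)^p = 0.0001330·(0.0442743)^1.6179 = 0.0001330·0.00645073 ≈ 8.579e-07.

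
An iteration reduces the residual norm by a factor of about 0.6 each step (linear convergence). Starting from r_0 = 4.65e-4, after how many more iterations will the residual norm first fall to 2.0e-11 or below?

After k steps, r_k ≈ 4.65e-4·0.6^k.
Need 0.6^k ≤ 2.0e-11/4.65e-4 = 4.30108e-08.
k ≥ ln(4.30108e-08)/ln(0.6) = -16.9618/-0.51083 = 33.204.
Smallest integer k = 34.

34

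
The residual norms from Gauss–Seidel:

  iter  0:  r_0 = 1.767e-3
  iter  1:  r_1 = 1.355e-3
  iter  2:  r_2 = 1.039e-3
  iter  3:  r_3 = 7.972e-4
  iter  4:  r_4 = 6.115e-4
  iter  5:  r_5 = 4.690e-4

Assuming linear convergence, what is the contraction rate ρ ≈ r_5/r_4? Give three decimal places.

ρ ≈ r_5/r_4 = 4.690e-4/6.115e-4 = 0.76697

0.767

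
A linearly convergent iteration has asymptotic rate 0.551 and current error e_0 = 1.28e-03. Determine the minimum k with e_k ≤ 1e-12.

36

After k steps, e_k ≈ 1.28e-03·0.551^k.
Need 0.551^k ≤ 1e-12/1.28e-03 = 7.8125e-10.
k ≥ ln(7.8125e-10)/ln(0.551) = -20.9701/-0.59602 = 35.184.
Smallest integer k = 36.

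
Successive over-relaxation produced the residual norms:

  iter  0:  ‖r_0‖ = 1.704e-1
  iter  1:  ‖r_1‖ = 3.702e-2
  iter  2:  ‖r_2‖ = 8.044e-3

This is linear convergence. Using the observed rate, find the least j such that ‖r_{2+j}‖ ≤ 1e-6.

6

Rate ρ ≈ ‖r_2‖/‖r_1‖ = 8.044e-3/3.702e-2 = 0.2173.
After j more steps, ‖r_{2+j}‖ ≈ 8.044e-3·ρ^j; need ρ^j ≤ 1e-6/8.044e-3 = 0.000124316.
j ≥ ln(0.000124316)/ln(0.2173) = -8.9927/-1.52648 = 5.891.
So 6 more iterations are needed.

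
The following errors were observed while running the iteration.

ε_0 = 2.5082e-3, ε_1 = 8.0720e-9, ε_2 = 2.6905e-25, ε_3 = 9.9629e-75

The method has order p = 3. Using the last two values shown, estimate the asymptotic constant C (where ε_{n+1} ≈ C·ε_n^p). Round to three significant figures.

0.512

C ≈ ε_3 / ε_2^3
  = 9.9629e-75 / (2.6905e-25)^3
  = 9.9629e-75 / 1.9476e-74 ≈ 0.51155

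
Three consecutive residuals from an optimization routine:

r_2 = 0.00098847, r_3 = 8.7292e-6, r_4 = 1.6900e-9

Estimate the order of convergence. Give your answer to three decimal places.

p ≈ ln(r_4/r_3) / ln(r_3/r_2)
  = ln(1.6900e-9/8.7292e-6) / ln(8.7292e-6/0.00098847)
  = ln(0.000193603) / ln(0.00883102)
  = -8.549701 / -4.729485 ≈ 1.807745

1.808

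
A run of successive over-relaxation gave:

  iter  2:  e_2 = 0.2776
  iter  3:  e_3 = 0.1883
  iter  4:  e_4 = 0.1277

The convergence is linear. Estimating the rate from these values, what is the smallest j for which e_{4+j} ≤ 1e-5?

25

Rate ρ ≈ e_4/e_3 = 0.1277/0.1883 = 0.6782.
After j more steps, e_{4+j} ≈ 0.1277·ρ^j; need ρ^j ≤ 1e-5/0.1277 = 7.83085e-05.
j ≥ ln(7.83085e-05)/ln(0.6782) = -9.4549/-0.38831 = 24.349.
So 25 more iterations are needed.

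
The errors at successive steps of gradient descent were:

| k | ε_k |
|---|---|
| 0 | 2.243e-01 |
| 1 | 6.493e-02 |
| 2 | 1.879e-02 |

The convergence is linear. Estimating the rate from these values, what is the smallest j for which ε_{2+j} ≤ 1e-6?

8

Rate ρ ≈ ε_2/ε_1 = 1.879e-02/6.493e-02 = 0.2894.
After j more steps, ε_{2+j} ≈ 1.879e-02·ρ^j; need ρ^j ≤ 1e-6/1.879e-02 = 5.32198e-05.
j ≥ ln(5.32198e-05)/ln(0.2894) = -9.8411/-1.23995 = 7.937.
So 8 more iterations are needed.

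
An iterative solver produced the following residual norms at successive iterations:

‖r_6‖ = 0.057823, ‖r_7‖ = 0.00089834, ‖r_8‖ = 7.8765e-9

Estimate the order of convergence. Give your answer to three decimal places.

2.796

p ≈ ln(‖r_8‖/‖r_7‖) / ln(‖r_7‖/‖r_6‖)
  = ln(7.8765e-9/0.00089834) / ln(0.00089834/0.057823)
  = ln(8.76784e-06) / ln(0.015536)
  = -11.644420 / -4.164595 ≈ 2.796051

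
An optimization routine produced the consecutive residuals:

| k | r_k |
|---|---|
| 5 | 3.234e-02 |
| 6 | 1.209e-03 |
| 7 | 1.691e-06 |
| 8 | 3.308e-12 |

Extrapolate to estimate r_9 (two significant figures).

First estimate the order: p ≈ ln(r_8/r_7) / ln(r_7/r_6) = ln(3.308e-12/1.691e-06)/ln(1.691e-06/1.209e-03) = ln(1.95624e-06)/ln(0.00139868) ≈ 2.0000.
Then r_9 ≈ r_8·(r_8/r_7)^p = 3.308e-12·(1.95624e-06)^2.0000 = 3.308e-12·3.82687e-12 ≈ 1.266e-23.

1.3e-23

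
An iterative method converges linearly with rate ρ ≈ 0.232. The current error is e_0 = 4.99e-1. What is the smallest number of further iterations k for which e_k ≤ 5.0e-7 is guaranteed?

10

After k steps, e_k ≈ 4.99e-1·0.232^k.
Need 0.232^k ≤ 5.0e-7/4.99e-1 = 1.002e-06.
k ≥ ln(1.002e-06)/ln(0.232) = -13.8135/-1.46102 = 9.455.
Smallest integer k = 10.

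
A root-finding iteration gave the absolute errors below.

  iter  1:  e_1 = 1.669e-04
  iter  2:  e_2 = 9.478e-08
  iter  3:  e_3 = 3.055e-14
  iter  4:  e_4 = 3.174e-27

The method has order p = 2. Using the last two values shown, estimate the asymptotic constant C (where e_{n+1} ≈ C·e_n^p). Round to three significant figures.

C ≈ e_4 / e_3^2
  = 3.174e-27 / (3.055e-14)^2
  = 3.174e-27 / 9.33303e-28 ≈ 3.4008

3.40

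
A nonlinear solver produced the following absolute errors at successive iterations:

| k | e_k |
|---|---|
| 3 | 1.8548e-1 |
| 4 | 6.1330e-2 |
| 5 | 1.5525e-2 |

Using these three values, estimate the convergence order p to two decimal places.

p ≈ ln(e_5/e_4) / ln(e_4/e_3)
  = ln(1.5525e-2/6.1330e-2) / ln(6.1330e-2/1.8548e-1)
  = ln(0.253139) / ln(0.330656)
  = -1.37382 / -1.10668 ≈ 1.24139

1.24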